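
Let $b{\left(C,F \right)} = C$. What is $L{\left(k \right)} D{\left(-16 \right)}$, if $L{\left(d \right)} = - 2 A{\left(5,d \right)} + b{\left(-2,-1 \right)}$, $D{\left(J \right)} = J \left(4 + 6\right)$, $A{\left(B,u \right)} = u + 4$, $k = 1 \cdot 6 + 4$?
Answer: $4800$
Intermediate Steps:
$k = 10$ ($k = 6 + 4 = 10$)
$A{\left(B,u \right)} = 4 + u$
$D{\left(J \right)} = 10 J$ ($D{\left(J \right)} = J 10 = 10 J$)
$L{\left(d \right)} = -10 - 2 d$ ($L{\left(d \right)} = - 2 \left(4 + d\right) - 2 = \left(-8 - 2 d\right) - 2 = -10 - 2 d$)
$L{\left(k \right)} D{\left(-16 \right)} = \left(-10 - 20\right) 10 \left(-16\right) = \left(-10 - 20\right) \left(-160\right) = \left(-30\right) \left(-160\right) = 4800$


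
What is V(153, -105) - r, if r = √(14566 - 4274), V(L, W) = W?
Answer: -105 - 2*√2573 ≈ -206.45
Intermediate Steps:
r = 2*√2573 (r = √10292 = 2*√2573 ≈ 101.45)
V(153, -105) - r = -105 - 2*√2573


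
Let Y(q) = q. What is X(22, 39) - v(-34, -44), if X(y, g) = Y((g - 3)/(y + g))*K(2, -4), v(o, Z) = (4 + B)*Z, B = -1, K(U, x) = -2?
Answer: 7980/61 ≈ 130.82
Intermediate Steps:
v(o, Z) = 3*Z (v(o, Z) = (4 - 1)*Z = 3*Z)
X(y, g) = -2*(-3 + g)/(g + y) (X(y, g) = ((g - 3)/(y + g))*(-2) = ((-3 + g)/(g + y))*(-2) = -2*(-3 + g)/(g + y))
X(22, 39) - v(-34, -44) = 2*(3 - 1*39)/(39 + 22) - 3*(-44) = 2*(3 - 39)/61 - 1*(-132) = 2*(1/61)*(-36) + 132 = -72/61 + 132 = 7980/61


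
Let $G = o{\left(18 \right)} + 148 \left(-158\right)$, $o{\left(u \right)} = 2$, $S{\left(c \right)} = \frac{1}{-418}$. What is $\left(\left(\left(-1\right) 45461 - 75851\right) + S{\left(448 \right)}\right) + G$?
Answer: $- \frac{60482093}{418} \approx -1.4469 \cdot 10^{5}$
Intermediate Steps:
$S{\left(c \right)} = - \frac{1}{418}$
$G = -23382$ ($G = 2 + 148 \left(-158\right) = 2 - 23384 = -23382$)
$\left(\left(\left(-1\right) 45461 - 75851\right) + S{\left(448 \right)}\right) + G = \left(\left(\left(-1\right) 45461 - 75851\right) - \frac{1}{418}\right) - 23382 = \left(\left(-45461 - 75851\right) - \frac{1}{418}\right) - 23382 = \left(-121312 - \frac{1}{418}\right) - 23382 = - \frac{50708417}{418} - 23382 = - \frac{60482093}{418}$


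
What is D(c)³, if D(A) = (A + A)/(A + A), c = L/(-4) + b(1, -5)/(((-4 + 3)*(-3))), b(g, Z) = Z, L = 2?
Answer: 1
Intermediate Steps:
c = -13/6 (c = 2/(-4) - 5*(-1/(3*(-4 + 3))) = 2*(-¼) - 5/((-1*(-3))) = -½ - 5/3 = -13/6 ≈ -2.1667)
D(A) = 1 (D(A) = (2*A)/((2*A)) = (2*A)*(1/(2*A)) = 1)
D(c)³ = 1³ = 1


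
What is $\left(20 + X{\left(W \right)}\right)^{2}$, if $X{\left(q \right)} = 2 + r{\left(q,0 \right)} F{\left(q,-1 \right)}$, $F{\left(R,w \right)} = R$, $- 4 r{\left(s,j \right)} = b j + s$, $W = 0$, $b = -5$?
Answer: $484$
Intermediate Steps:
$r{\left(s,j \right)} = - \frac{s}{4} + \frac{5 j}{4}$ ($r{\left(s,j \right)} = - \frac{- 5 j + s}{4} = - \frac{s - 5 j}{4} = - \frac{s}{4} + \frac{5 j}{4}$)
$X{\left(q \right)} = 2 - \frac{q^{2}}{4}$ ($X{\left(q \right)} = 2 + \left(- \frac{q}{4} + \frac{5}{4} \cdot 0\right) q = 2 + \left(- \frac{q}{4} + 0\right) q = 2 + - \frac{q}{4} q = 2 - \frac{q^{2}}{4}$)
$\left(20 + X{\left(W \right)}\right)^{2} = \left(20 + \left(2 - \frac{0^{2}}{4}\right)\right)^{2} = \left(20 + \left(2 - 0\right)\right)^{2} = \left(20 + \left(2 + 0\right)\right)^{2} = \left(20 + 2\right)^{2} = 22^{2} = 484$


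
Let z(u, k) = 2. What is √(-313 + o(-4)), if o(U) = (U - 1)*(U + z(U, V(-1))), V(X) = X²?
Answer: I*√303 ≈ 17.407*I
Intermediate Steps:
o(U) = (-1 + U)*(2 + U) (o(U) = (U - 1)*(U + 2) = (-1 + U)*(2 + U))
√(-313 + o(-4)) = √(-313 + (-2 - 4 + (-4)²)) = √(-313 + (-2 - 4 + 16)) = √(-313 + 10) = √(-303) = I*√303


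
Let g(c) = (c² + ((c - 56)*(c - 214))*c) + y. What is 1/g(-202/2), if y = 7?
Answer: -1/4984747 ≈ -2.0061e-7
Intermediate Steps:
g(c) = 7 + c² + c*(-214 + c)*(-56 + c) (g(c) = (c² + ((c - 56)*(c - 214))*c) + 7 = (c² + ((-56 + c)*(-214 + c))*c) + 7 = (c² + ((-214 + c)*(-56 + c))*c) + 7 = (c² + c*(-214 + c)*(-56 + c)) + 7 = 7 + c² + c*(-214 + c)*(-56 + c))
1/g(-202/2) = 1/(7 + (-202/2)³ - 269*(-202/2)² + 11984*(-202/2)) = 1/(7 + (-202*½)³ - 269*(-202*½)² + 11984*(-202*½)) = 1/(7 + (-101)³ - 269*(-101)² + 11984*(-101)) = 1/(7 - 1030301 - 269*10201 - 1210384) = 1/(7 - 1030301 - 2744069 - 1210384) = 1/(-4984747) = -1/4984747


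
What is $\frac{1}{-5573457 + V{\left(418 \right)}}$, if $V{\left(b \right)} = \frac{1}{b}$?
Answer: $- \frac{418}{2329705025} \approx -1.7942 \cdot 10^{-7}$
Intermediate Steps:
$\frac{1}{-5573457 + V{\left(418 \right)}} = \frac{1}{-5573457 + \frac{1}{418}} = \frac{1}{- \frac{2329705025}{418}} = - \frac{418}{2329705025}$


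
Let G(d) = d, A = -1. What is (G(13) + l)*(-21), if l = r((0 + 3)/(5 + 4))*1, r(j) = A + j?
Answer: -259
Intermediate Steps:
r(j) = -1 + j
l = -⅔ (l = (-1 + (0 + 3)/(5 + 4))*1 = (-1 + 3/9)*1 = (-1 + 3*(⅑))*1 = (-1 + ⅓)*1 = -⅔*1 = -⅔ ≈ -0.66667)
(G(13) + l)*(-21) = (13 - ⅔)*(-21) = (37/3)*(-21) = -259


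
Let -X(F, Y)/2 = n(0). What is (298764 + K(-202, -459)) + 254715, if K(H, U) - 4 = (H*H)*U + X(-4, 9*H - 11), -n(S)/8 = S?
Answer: -18175553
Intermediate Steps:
n(S) = -8*S
X(F, Y) = 0 (X(F, Y) = -(-16)*0 = -2*0 = 0)
K(H, U) = 4 + U*H² (K(H, U) = 4 + ((H*H)*U + 0) = 4 + (H²*U + 0) = 4 + (U*H² + 0) = 4 + U*H²)
(298764 + K(-202, -459)) + 254715 = (298764 + (4 - 459*(-202)²)) + 254715 = (298764 + (4 - 459*40804)) + 254715 = (298764 + (4 - 18729036)) + 254715 = (298764 - 18729032) + 254715 = -18430268 + 254715 = -18175553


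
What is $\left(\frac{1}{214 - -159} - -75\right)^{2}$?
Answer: $\frac{782656576}{139129} \approx 5625.4$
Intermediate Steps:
$\left(\frac{1}{214 - -159} - -75\right)^{2} = \left(\frac{1}{214 + 159} + \left(-67 + 142\right)\right)^{2} = \left(\frac{1}{373} + 75\right)^{2} = \left(\frac{27976}{373}\right)^{2} = \frac{782656576}{139129}$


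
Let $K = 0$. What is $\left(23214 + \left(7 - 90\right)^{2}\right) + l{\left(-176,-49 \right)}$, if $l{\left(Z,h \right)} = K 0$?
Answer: $30103$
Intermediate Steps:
$l{\left(Z,h \right)} = 0$ ($l{\left(Z,h \right)} = 0 \cdot 0 = 0$)
$\left(23214 + \left(7 - 90\right)^{2}\right) + l{\left(-176,-49 \right)} = \left(23214 + \left(7 - 90\right)^{2}\right) + 0 = \left(23214 + \left(-83\right)^{2}\right) + 0 = \left(23214 + 6889\right) + 0 = 30103 + 0 = 30103$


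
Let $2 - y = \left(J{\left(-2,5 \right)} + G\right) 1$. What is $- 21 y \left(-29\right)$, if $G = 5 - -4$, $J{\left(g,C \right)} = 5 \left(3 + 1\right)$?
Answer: $-16443$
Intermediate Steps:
$J{\left(g,C \right)} = 20$ ($J{\left(g,C \right)} = 5 \cdot 4 = 20$)
$G = 9$ ($G = 5 + 4 = 9$)
$y = -27$ ($y = 2 - \left(20 + 9\right) 1 = 2 - 29 \cdot 1 = 2 - 29 = -27$)
$- 21 y \left(-29\right) = \left(-21\right) \left(-27\right) \left(-29\right) = 567 \left(-29\right) = -16443$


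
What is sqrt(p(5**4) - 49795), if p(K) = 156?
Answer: I*sqrt(49639) ≈ 222.8*I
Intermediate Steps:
sqrt(p(5**4) - 49795) = sqrt(156 - 49795) = sqrt(-49639) = I*sqrt(49639)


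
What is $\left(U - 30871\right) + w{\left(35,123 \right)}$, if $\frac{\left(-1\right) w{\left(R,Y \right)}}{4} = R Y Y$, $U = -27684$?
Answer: $-2176615$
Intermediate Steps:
$w{\left(R,Y \right)} = - 4 R Y^{2}$ ($w{\left(R,Y \right)} = - 4 R Y Y = - 4 R Y^{2}$)
$\left(U - 30871\right) + w{\left(35,123 \right)} = \left(-27684 - 30871\right) - 140 \cdot 123^{2} = -58555 - 140 \cdot 15129 = -58555 - 2118060 = -2176615$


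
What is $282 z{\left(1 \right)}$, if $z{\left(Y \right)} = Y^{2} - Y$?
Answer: $0$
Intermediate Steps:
$282 z{\left(1 \right)} = 282 \cdot 1 \left(-1 + 1\right) = 282 \cdot 1 \cdot 0 = 282 \cdot 0 = 0$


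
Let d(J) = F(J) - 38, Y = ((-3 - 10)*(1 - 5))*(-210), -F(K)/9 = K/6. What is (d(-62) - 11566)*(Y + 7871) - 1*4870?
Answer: 35092169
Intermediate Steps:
F(K) = -3*K/2 (F(K) = -9*K/6 = -3*K/2)
Y = -10920 (Y = -13*(-4)*(-210) = 52*(-210) = -10920)
d(J) = -38 - 3*J/2 (d(J) = -3*J/2 - 38 = -38 - 3*J/2)
(d(-62) - 11566)*(Y + 7871) - 1*4870 = ((-38 - 3/2*(-62)) - 11566)*(-10920 + 7871) - 1*4870 = ((-38 + 93) - 11566)*(-3049) - 4870 = (55 - 11566)*(-3049) - 4870 = -11511*(-3049) - 4870 = 35097039 - 4870 = 35092169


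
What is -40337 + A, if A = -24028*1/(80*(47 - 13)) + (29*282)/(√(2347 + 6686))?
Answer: -27435167/680 + 2726*√9033/3011 ≈ -40260.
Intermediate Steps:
A = -6007/680 + 2726*√9033/3011 (A = -24028/(34*80) + 8178/(√9033) = -24028/2720 + 8178*(√9033/9033) = -24028*1/2720 + 2726*√9033/3011 = -6007/680 + 2726*√9033/3011 ≈ 77.212)
-40337 + A = -40337 + (-6007/680 + 2726*√9033/3011) = -27435167/680 + 2726*√9033/3011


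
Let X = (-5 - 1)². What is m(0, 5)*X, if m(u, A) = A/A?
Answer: 36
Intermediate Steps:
m(u, A) = 1
X = 36 (X = (-6)² = 36)
m(0, 5)*X = 1*36 = 36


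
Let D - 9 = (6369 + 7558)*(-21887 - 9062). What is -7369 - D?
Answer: 431019345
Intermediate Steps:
D = -431026714 (D = 9 + (6369 + 7558)*(-21887 - 9062) = 9 + 13927*(-30949) = 9 - 431026723 = -431026714)
-7369 - D = -7369 - 1*(-431026714) = -7369 + 431026714 = 431019345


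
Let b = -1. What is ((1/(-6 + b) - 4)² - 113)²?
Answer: 22052416/2401 ≈ 9184.7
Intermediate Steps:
((1/(-6 + b) - 4)² - 113)² = ((1/(-6 - 1) - 4)² - 113)² = ((1/(-7) - 4)² - 113)² = ((-⅐ - 4)² - 113)² = ((-29/7)² - 113)² = (841/49 - 113)² = (-4696/49)² = 22052416/2401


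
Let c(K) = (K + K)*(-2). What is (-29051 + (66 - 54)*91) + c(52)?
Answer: -28167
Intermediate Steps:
c(K) = -4*K (c(K) = (2*K)*(-2) = -4*K)
(-29051 + (66 - 54)*91) + c(52) = (-29051 + (66 - 54)*91) - 4*52 = (-29051 + 12*91) - 208 = (-29051 + 1092) - 208 = -27959 - 208 = -28167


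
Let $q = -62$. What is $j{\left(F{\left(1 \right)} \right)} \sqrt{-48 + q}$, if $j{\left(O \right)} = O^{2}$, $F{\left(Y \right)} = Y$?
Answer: $i \sqrt{110} \approx 10.488 i$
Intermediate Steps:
$j{\left(F{\left(1 \right)} \right)} \sqrt{-48 + q} = 1^{2} \sqrt{-48 - 62} = 1 \sqrt{-110} = 1 i \sqrt{110} = i \sqrt{110}$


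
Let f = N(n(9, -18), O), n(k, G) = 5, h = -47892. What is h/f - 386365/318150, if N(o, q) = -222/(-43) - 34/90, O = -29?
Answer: -842481781901/84164310 ≈ -10010.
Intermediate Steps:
N(o, q) = 9259/1935 (N(o, q) = -222*(-1/43) - 34*1/90 = 222/43 - 17/45 = 9259/1935)
f = 9259/1935 ≈ 4.7850
h/f - 386365/318150 = -47892/9259/1935 - 386365/318150 = -47892*1935/9259 - 386365*1/318150 = -92671020/9259 - 11039/9090 = -842481781901/84164310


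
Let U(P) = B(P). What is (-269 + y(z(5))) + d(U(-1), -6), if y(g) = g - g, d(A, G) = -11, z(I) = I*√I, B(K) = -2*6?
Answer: -280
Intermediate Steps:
B(K) = -12
z(I) = I^(3/2)
U(P) = -12
y(g) = 0
(-269 + y(z(5))) + d(U(-1), -6) = (-269 + 0) - 11 = -269 - 11 = -280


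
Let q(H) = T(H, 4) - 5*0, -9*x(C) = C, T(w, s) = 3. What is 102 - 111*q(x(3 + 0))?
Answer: -231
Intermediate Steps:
x(C) = -C/9
q(H) = 3 (q(H) = 3 - 5*0 = 3 + 0 = 3)
102 - 111*q(x(3 + 0)) = 102 - 111*3 = 102 - 333 = -231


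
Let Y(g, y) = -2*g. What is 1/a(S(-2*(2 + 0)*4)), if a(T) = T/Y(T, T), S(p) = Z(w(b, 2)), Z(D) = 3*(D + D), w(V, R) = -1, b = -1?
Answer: -2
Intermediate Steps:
Z(D) = 6*D (Z(D) = 3*(2*D) = 6*D)
S(p) = -6 (S(p) = 6*(-1) = -6)
a(T) = -½ (a(T) = T/((-2*T)) = T*(-1/(2*T)) = -½)
1/a(S(-2*(2 + 0)*4)) = 1/(-½) = -2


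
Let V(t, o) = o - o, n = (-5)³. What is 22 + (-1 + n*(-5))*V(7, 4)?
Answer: 22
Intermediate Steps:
n = -125
V(t, o) = 0
22 + (-1 + n*(-5))*V(7, 4) = 22 + (-1 - 125*(-5))*0 = 22 + (-1 + 625)*0 = 22 + 624*0 = 22 + 0 = 22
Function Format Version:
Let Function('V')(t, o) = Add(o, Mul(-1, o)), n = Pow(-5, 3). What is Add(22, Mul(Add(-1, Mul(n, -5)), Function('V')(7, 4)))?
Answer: 22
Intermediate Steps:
n = -125
Function('V')(t, o) = 0
Add(22, Mul(Add(-1, Mul(n, -5)), Function('V')(7, 4))) = Add(22, Mul(Add(-1, Mul(-125, -5)), 0)) = Add(22, Mul(Add(-1, 625), 0)) = Add(22, Mul(624, 0)) = Add(22, 0) = 22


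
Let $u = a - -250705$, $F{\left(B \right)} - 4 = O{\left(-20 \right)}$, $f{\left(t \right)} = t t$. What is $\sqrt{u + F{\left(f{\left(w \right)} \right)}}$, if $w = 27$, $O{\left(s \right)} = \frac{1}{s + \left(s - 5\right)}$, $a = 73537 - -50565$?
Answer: $\frac{\sqrt{84332470}}{15} \approx 612.22$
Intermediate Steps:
$a = 124102$ ($a = 73537 + 50565 = 124102$)
$O{\left(s \right)} = \frac{1}{-5 + 2 s}$ ($O{\left(s \right)} = \frac{1}{s + \left(-5 + s\right)} = \frac{1}{-5 + 2 s}$)
$f{\left(t \right)} = t^{2}$
$F{\left(B \right)} = \frac{179}{45}$ ($F{\left(B \right)} = 4 + \frac{1}{-5 + 2 \left(-20\right)} = 4 + \frac{1}{-5 - 40} = 4 + \frac{1}{-45} = 4 - \frac{1}{45} = \frac{179}{45}$)
$u = 374807$ ($u = 124102 - -250705 = 124102 + 250705 = 374807$)
$\sqrt{u + F{\left(f{\left(w \right)} \right)}} = \sqrt{374807 + \frac{179}{45}} = \sqrt{\frac{16866494}{45}} = \frac{\sqrt{84332470}}{15}$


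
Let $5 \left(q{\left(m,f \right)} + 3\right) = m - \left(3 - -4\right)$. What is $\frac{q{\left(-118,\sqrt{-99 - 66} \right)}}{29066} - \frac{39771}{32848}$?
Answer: $- \frac{578451815}{477379984} \approx -1.2117$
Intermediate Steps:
$q{\left(m,f \right)} = - \frac{22}{5} + \frac{m}{5}$ ($q{\left(m,f \right)} = -3 + \frac{m - \left(3 - -4\right)}{5} = -3 + \frac{m - \left(3 + 4\right)}{5} = -3 + \frac{m - 7}{5} = -3 + \frac{-7 + m}{5} = -3 + \left(- \frac{7}{5} + \frac{m}{5}\right) = - \frac{22}{5} + \frac{m}{5}$)
$\frac{q{\left(-118,\sqrt{-99 - 66} \right)}}{29066} - \frac{39771}{32848} = \frac{- \frac{22}{5} + \frac{1}{5} \left(-118\right)}{29066} - \frac{39771}{32848} = \left(- \frac{22}{5} - \frac{118}{5}\right) \frac{1}{29066} - \frac{39771}{32848} = \left(-28\right) \frac{1}{29066} - \frac{39771}{32848} = - \frac{14}{14533} - \frac{39771}{32848} = - \frac{578451815}{477379984}$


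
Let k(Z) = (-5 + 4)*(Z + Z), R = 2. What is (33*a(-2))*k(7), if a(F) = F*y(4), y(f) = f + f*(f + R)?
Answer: 25872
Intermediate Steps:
y(f) = f + f*(2 + f) (y(f) = f + f*(f + 2) = f + f*(2 + f))
a(F) = 28*F (a(F) = F*(4*(3 + 4)) = F*(4*7) = F*28 = 28*F)
k(Z) = -2*Z
(33*a(-2))*k(7) = (33*(28*(-2)))*(-2*7) = (33*(-56))*(-14) = -1848*(-14) = 25872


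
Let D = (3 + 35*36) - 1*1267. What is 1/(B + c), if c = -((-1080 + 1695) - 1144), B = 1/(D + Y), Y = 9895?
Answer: 9891/5232340 ≈ 0.0018904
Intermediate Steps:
D = -4 (D = (3 + 1260) - 1267 = 1263 - 1267 = -4)
B = 1/9891 (B = 1/(-4 + 9895) = 1/9891 ≈ 0.00010110)
c = 529 (c = -(615 - 1144) = -1*(-529) = 529)
1/(B + c) = 1/(1/9891 + 529) = 1/(5232340/9891) = 9891/5232340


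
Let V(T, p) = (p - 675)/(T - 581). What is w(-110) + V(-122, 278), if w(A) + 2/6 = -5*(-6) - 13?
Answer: 36341/2109 ≈ 17.231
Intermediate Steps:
V(T, p) = (-675 + p)/(-581 + T)
w(A) = 50/3 (w(A) = -⅓ + (-5*(-6) - 13) = -⅓ + (30 - 13) = -⅓ + 17 = 50/3)
w(-110) + V(-122, 278) = 50/3 + (-675 + 278)/(-581 - 122) = 50/3 - 397/(-703) = 50/3 - 1/703*(-397) = 50/3 + 397/703 = 36341/2109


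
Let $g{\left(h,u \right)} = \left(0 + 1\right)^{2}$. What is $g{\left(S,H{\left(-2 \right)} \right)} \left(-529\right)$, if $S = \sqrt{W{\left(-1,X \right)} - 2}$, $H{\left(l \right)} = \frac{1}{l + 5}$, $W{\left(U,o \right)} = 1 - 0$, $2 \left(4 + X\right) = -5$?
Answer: $-529$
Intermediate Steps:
$X = - \frac{13}{2}$ ($X = -4 + \frac{1}{2} \left(-5\right) = -4 - \frac{5}{2} = - \frac{13}{2} \approx -6.5$)
$W{\left(U,o \right)} = 1$ ($W{\left(U,o \right)} = 1 + 0 = 1$)
$H{\left(l \right)} = \frac{1}{5 + l}$
$S = i$ ($S = \sqrt{1 - 2} = \sqrt{-1} = i \approx 1.0 i$)
$g{\left(h,u \right)} = 1$ ($g{\left(h,u \right)} = 1^{2} = 1$)
$g{\left(S,H{\left(-2 \right)} \right)} \left(-529\right) = 1 \left(-529\right) = -529$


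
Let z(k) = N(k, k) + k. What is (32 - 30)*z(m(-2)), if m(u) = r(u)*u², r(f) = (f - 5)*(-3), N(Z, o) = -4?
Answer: 160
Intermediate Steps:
r(f) = 15 - 3*f (r(f) = (-5 + f)*(-3) = 15 - 3*f)
m(u) = u²*(15 - 3*u) (m(u) = (15 - 3*u)*u² = u²*(15 - 3*u))
z(k) = -4 + k
(32 - 30)*z(m(-2)) = (32 - 30)*(-4 + 3*(-2)²*(5 - 1*(-2))) = 2*(-4 + 3*4*(5 + 2)) = 2*(-4 + 3*4*7) = 2*(-4 + 84) = 2*80 = 160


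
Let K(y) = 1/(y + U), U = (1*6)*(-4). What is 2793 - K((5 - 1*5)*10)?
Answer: 67033/24 ≈ 2793.0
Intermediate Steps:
U = -24 (U = 6*(-4) = -24)
K(y) = 1/(-24 + y) (K(y) = 1/(y - 24) = 1/(-24 + y))
2793 - K((5 - 1*5)*10) = 2793 - 1/(-24 + (5 - 1*5)*10) = 2793 - 1/(-24 + (5 - 5)*10) = 2793 - 1/(-24 + 0*10) = 2793 - 1/(-24 + 0) = 2793 - 1/(-24) = 2793 - 1*(-1/24) = 2793 + 1/24 = 67033/24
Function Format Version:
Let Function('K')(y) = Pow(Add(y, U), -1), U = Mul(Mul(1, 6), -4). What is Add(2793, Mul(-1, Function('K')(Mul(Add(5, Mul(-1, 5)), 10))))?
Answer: Rational(67033, 24) ≈ 2793.0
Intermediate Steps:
U = -24 (U = Mul(6, -4) = -24)
Function('K')(y) = Pow(Add(-24, y), -1) (Function('K')(y) = Pow(Add(y, -24), -1) = Pow(Add(-24, y), -1))
Add(2793, Mul(-1, Function('K')(Mul(Add(5, Mul(-1, 5)), 10)))) = Add(2793, Mul(-1, Pow(Add(-24, Mul(Add(5, Mul(-1, 5)), 10)), -1))) = Add(2793, Mul(-1, Pow(Add(-24, Mul(Add(5, -5), 10)), -1))) = Add(2793, Mul(-1, Pow(Add(-24, Mul(0, 10)), -1))) = Add(2793, Mul(-1, Pow(Add(-24, 0), -1))) = Add(2793, Mul(-1, Pow(-24, -1))) = Add(2793, Mul(-1, Rational(-1, 24))) = Add(2793, Rational(1, 24)) = Rational(67033, 24)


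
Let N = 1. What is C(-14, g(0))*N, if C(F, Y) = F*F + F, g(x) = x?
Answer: 182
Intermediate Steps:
C(F, Y) = F + F² (C(F, Y) = F² + F = F + F²)
C(-14, g(0))*N = -14*(1 - 14)*1 = -14*(-13)*1 = 182*1 = 182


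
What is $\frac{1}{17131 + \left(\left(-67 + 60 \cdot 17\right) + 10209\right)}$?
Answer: $\frac{1}{28293} \approx 3.5344 \cdot 10^{-5}$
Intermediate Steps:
$\frac{1}{17131 + \left(\left(-67 + 60 \cdot 17\right) + 10209\right)} = \frac{1}{17131 + \left(\left(-67 + 1020\right) + 10209\right)} = \frac{1}{17131 + \left(953 + 10209\right)} = \frac{1}{17131 + 11162} = \frac{1}{28293}$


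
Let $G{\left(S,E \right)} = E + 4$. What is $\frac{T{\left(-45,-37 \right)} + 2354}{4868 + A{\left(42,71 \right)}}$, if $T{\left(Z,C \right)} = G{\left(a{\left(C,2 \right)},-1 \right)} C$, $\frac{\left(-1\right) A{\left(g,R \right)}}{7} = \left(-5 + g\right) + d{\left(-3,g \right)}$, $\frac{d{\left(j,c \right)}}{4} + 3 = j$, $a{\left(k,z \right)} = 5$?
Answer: $\frac{2243}{4777} \approx 0.46954$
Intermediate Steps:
$d{\left(j,c \right)} = -12 + 4 j$
$G{\left(S,E \right)} = 4 + E$
$A{\left(g,R \right)} = 203 - 7 g$ ($A{\left(g,R \right)} = - 7 \left(\left(-5 + g\right) + \left(-12 + 4 \left(-3\right)\right)\right) = - 7 \left(\left(-5 + g\right) - 24\right) = - 7 \left(-29 + g\right) = 203 - 7 g$)
$T{\left(Z,C \right)} = 3 C$ ($T{\left(Z,C \right)} = \left(4 - 1\right) C = 3 C$)
$\frac{T{\left(-45,-37 \right)} + 2354}{4868 + A{\left(42,71 \right)}} = \frac{3 \left(-37\right) + 2354}{4868 + \left(203 - 294\right)} = \frac{-111 + 2354}{4868 + \left(203 - 294\right)} = \frac{2243}{4868 - 91} = \frac{2243}{4777}$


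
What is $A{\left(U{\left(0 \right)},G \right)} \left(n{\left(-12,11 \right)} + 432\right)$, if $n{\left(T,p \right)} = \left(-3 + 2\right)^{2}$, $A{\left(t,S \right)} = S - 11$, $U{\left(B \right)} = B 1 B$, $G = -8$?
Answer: $-8227$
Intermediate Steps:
$U{\left(B \right)} = B^{2}$ ($U{\left(B \right)} = B B = B^{2}$)
$A{\left(t,S \right)} = -11 + S$
$n{\left(T,p \right)} = 1$ ($n{\left(T,p \right)} = \left(-1\right)^{2} = 1$)
$A{\left(U{\left(0 \right)},G \right)} \left(n{\left(-12,11 \right)} + 432\right) = \left(-11 - 8\right) \left(1 + 432\right) = \left(-19\right) 433 = -8227$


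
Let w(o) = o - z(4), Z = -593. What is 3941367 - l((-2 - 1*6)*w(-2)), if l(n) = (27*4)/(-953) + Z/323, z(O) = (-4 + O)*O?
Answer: 1213228248586/307819 ≈ 3.9414e+6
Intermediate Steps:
z(O) = O*(-4 + O)
w(o) = o (w(o) = o - 4*(-4 + 4) = o - 4*0 = o - 1*0 = o + 0 = o)
l(n) = -600013/307819 (l(n) = (27*4)/(-953) - 593/323 = 108*(-1/953) - 593*1/323 = -108/953 - 593/323 = -600013/307819)
3941367 - l((-2 - 1*6)*w(-2)) = 3941367 - 1*(-600013/307819) = 3941367 + 600013/307819 = 1213228248586/307819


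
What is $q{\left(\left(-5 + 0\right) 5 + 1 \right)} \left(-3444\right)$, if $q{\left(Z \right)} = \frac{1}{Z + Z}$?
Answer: $\frac{287}{4} \approx 71.75$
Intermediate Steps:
$q{\left(Z \right)} = \frac{1}{2 Z}$
$q{\left(\left(-5 + 0\right) 5 + 1 \right)} \left(-3444\right) = \frac{1}{2 \left(\left(-5 + 0\right) 5 + 1\right)} \left(-3444\right) = \frac{1}{2 \left(\left(-5\right) 5 + 1\right)} \left(-3444\right) = \frac{1}{2 \left(-25 + 1\right)} \left(-3444\right) = \frac{1}{2 \left(-24\right)} \left(-3444\right) = \frac{1}{2} \left(- \frac{1}{24}\right) \left(-3444\right) = \left(- \frac{1}{48}\right) \left(-3444\right) = \frac{287}{4}$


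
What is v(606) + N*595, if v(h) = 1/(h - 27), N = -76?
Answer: -26182379/579 ≈ -45220.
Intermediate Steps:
v(h) = 1/(-27 + h)
v(606) + N*595 = 1/(-27 + 606) - 76*595 = 1/579 - 45220 = -26182379/579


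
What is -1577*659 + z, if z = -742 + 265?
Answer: -1039720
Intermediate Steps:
z = -477
-1577*659 + z = -1577*659 - 477 = -1039243 - 477 = -1039720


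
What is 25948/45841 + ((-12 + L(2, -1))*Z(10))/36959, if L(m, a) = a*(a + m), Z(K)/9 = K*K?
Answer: 32513264/130325963 ≈ 0.24948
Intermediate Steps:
Z(K) = 9*K² (Z(K) = 9*(K*K) = 9*K²)
25948/45841 + ((-12 + L(2, -1))*Z(10))/36959 = 25948/45841 + ((-12 - (-1 + 2))*(9*10²))/36959 = 25948*(1/45841) + ((-12 - 1*1)*(9*100))*(1/36959) = 25948/45841 + ((-12 - 1)*900)*(1/36959) = 25948/45841 - 13*900*(1/36959) = 25948/45841 - 11700*1/36959 = 25948/45841 - 900/2843 = 32513264/130325963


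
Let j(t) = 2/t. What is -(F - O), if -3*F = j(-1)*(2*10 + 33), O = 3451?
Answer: 10247/3 ≈ 3415.7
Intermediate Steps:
F = 106/3 (F = -2/(-1)*(2*10 + 33)/3 = -2*(-1)*(20 + 33)/3 = -(-2)*53/3 = -⅓*(-106) = 106/3 ≈ 35.333)
-(F - O) = -(106/3 - 1*3451) = -(106/3 - 3451) = -1*(-10247/3) = 10247/3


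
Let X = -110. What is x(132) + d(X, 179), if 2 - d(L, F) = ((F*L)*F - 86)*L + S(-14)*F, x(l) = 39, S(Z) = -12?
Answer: -387703371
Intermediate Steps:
d(L, F) = 2 + 12*F - L*(-86 + L*F²) (d(L, F) = 2 - (((F*L)*F - 86)*L - 12*F) = 2 - ((L*F² - 86)*L - 12*F) = 2 - ((-86 + L*F²)*L - 12*F) = 2 - (L*(-86 + L*F²) - 12*F) = 2 - (-12*F + L*(-86 + L*F²)) = 2 + (12*F - L*(-86 + L*F²)) = 2 + 12*F - L*(-86 + L*F²))
x(132) + d(X, 179) = 39 + (2 + 12*179 + 86*(-110) - 1*179²*(-110)²) = 39 + (2 + 2148 - 9460 - 1*32041*12100) = 39 + (2 + 2148 - 9460 - 387696100) = 39 - 387703410 = -387703371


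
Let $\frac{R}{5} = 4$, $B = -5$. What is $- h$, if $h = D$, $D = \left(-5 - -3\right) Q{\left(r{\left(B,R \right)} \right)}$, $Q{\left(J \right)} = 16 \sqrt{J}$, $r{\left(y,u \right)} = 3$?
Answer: $32 \sqrt{3} \approx 55.426$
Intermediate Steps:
$R = 20$ ($R = 5 \cdot 4 = 20$)
$D = - 32 \sqrt{3}$ ($D = \left(-5 - -3\right) 16 \sqrt{3} = \left(-5 + 3\right) 16 \sqrt{3} = - 2 \cdot 16 \sqrt{3} = - 32 \sqrt{3} \approx -55.426$)
$h = - 32 \sqrt{3} \approx -55.426$
$- h = - \left(-32\right) \sqrt{3} = 32 \sqrt{3}$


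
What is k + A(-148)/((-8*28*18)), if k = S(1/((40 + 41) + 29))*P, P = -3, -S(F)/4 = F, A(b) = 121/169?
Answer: 4081793/37477440 ≈ 0.10891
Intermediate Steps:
A(b) = 121/169 (A(b) = 121*(1/169) = 121/169)
S(F) = -4*F
k = 6/55 (k = -4/((40 + 41) + 29)*(-3) = -4/(81 + 29)*(-3) = -4/110*(-3) = -4*1/110*(-3) = -2/55*(-3) = 6/55 ≈ 0.10909)
k + A(-148)/((-8*28*18)) = 6/55 + 121/(169*((-8*28*18))) = 6/55 + 121/(169*((-224*18))) = 6/55 + (121/169)/(-4032) = 6/55 + (121/169)*(-1/4032) = 6/55 - 121/681408 = 4081793/37477440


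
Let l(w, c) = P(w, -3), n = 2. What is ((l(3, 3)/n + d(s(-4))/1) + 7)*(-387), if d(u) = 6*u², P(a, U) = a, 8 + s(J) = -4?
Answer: -675315/2 ≈ -3.3766e+5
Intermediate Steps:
s(J) = -12 (s(J) = -8 - 4 = -12)
l(w, c) = w
((l(3, 3)/n + d(s(-4))/1) + 7)*(-387) = ((3/2 + (6*(-12)²)/1) + 7)*(-387) = ((3*(½) + (6*144)*1) + 7)*(-387) = ((3/2 + 864*1) + 7)*(-387) = ((3/2 + 864) + 7)*(-387) = (1731/2 + 7)*(-387) = (1745/2)*(-387) = -675315/2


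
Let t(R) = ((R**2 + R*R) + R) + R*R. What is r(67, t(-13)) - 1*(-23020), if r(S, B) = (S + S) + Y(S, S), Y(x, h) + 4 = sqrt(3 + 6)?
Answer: 23153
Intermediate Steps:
Y(x, h) = -1 (Y(x, h) = -4 + sqrt(3 + 6) = -4 + sqrt(9) = -4 + 3 = -1)
t(R) = R + 3*R**2 (t(R) = ((R**2 + R**2) + R) + R**2 = (2*R**2 + R) + R**2 = (R + 2*R**2) + R**2 = R + 3*R**2)
r(S, B) = -1 + 2*S (r(S, B) = (S + S) - 1 = 2*S - 1 = -1 + 2*S)
r(67, t(-13)) - 1*(-23020) = (-1 + 2*67) - 1*(-23020) = (-1 + 134) + 23020 = 133 + 23020 = 23153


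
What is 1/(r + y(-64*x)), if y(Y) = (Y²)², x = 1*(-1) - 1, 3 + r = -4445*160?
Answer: 1/267724253 ≈ 3.7352e-9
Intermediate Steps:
r = -711203 (r = -3 - 4445*160 = -3 - 711200 = -711203)
x = -2 (x = -1 - 1 = -2)
y(Y) = Y⁴
1/(r + y(-64*x)) = 1/(-711203 + (-64*(-2))⁴) = 1/(-711203 + 128⁴) = 1/(-711203 + 268435456) = 1/267724253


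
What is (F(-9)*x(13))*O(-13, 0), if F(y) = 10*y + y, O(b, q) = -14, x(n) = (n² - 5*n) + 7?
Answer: 153846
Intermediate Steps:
x(n) = 7 + n² - 5*n
F(y) = 11*y
(F(-9)*x(13))*O(-13, 0) = ((11*(-9))*(7 + 13² - 5*13))*(-14) = -99*(7 + 169 - 65)*(-14) = -99*111*(-14) = -10989*(-14) = 153846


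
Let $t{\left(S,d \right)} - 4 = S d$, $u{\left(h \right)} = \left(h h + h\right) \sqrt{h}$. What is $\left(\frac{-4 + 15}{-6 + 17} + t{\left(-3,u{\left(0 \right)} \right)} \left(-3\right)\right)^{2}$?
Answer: $121$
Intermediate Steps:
$u{\left(h \right)} = \sqrt{h} \left(h + h^{2}\right)$ ($u{\left(h \right)} = \left(h^{2} + h\right) \sqrt{h} = \left(h + h^{2}\right) \sqrt{h} = \sqrt{h} \left(h + h^{2}\right)$)
$t{\left(S,d \right)} = 4 + S d$
$\left(\frac{-4 + 15}{-6 + 17} + t{\left(-3,u{\left(0 \right)} \right)} \left(-3\right)\right)^{2} = \left(\frac{-4 + 15}{-6 + 17} + \left(4 - 3 \cdot 0^{\frac{3}{2}} \left(1 + 0\right)\right) \left(-3\right)\right)^{2} = \left(\frac{11}{11} + \left(4 - 3 \cdot 0 \cdot 1\right) \left(-3\right)\right)^{2} = \left(11 \cdot \frac{1}{11} + \left(4 - 0\right) \left(-3\right)\right)^{2} = \left(1 + \left(4 + 0\right) \left(-3\right)\right)^{2} = \left(1 + 4 \left(-3\right)\right)^{2} = \left(1 - 12\right)^{2} = \left(-11\right)^{2} = 121$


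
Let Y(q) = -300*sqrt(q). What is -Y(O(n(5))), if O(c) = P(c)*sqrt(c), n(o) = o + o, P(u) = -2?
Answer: 300*I*2**(3/4)*5**(1/4) ≈ 754.46*I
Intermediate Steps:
n(o) = 2*o
O(c) = -2*sqrt(c)
-Y(O(n(5))) = -(-300)*sqrt(-2*sqrt(10)) = -(-300)*I*2**(3/4)*5**(1/4) = 300*I*2**(3/4)*5**(1/4)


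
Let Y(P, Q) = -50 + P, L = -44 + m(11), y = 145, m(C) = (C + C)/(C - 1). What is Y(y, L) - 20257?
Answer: -20162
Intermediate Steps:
m(C) = 2*C/(-1 + C) (m(C) = (2*C)/(-1 + C) = 2*C/(-1 + C))
L = -209/5 (L = -44 + 2*11/(-1 + 11) = -44 + 2*11/10 = -44 + 2*11*(⅒) = -44 + 11/5 = -209/5 ≈ -41.800)
Y(y, L) - 20257 = (-50 + 145) - 20257 = 95 - 20257 = -20162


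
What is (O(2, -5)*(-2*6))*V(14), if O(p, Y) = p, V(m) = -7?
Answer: 168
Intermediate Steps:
(O(2, -5)*(-2*6))*V(14) = (2*(-2*6))*(-7) = (2*(-12))*(-7) = -24*(-7) = 168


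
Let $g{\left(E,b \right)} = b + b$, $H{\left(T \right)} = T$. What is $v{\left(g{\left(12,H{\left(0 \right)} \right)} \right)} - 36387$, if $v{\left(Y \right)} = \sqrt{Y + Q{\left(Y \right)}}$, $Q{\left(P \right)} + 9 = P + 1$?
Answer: $-36387 + 2 i \sqrt{2} \approx -36387.0 + 2.8284 i$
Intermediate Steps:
$Q{\left(P \right)} = -8 + P$ ($Q{\left(P \right)} = -9 + \left(P + 1\right) = -9 + \left(1 + P\right) = -8 + P$)
$g{\left(E,b \right)} = 2 b$
$v{\left(Y \right)} = \sqrt{-8 + 2 Y}$ ($v{\left(Y \right)} = \sqrt{Y + \left(-8 + Y\right)} = \sqrt{-8 + 2 Y}$)
$v{\left(g{\left(12,H{\left(0 \right)} \right)} \right)} - 36387 = \sqrt{-8 + 2 \cdot 2 \cdot 0} - 36387 = \sqrt{-8 + 2 \cdot 0} - 36387 = \sqrt{-8 + 0} - 36387 = \sqrt{-8} - 36387 = 2 i \sqrt{2} - 36387 = -36387 + 2 i \sqrt{2}$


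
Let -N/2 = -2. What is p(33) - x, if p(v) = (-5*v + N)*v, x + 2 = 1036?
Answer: -6347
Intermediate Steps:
x = 1034 (x = -2 + 1036 = 1034)
N = 4 (N = -2*(-2) = 4)
p(v) = v*(4 - 5*v) (p(v) = (-5*v + 4)*v = (4 - 5*v)*v = v*(4 - 5*v))
p(33) - x = 33*(4 - 5*33) - 1*1034 = 33*(4 - 165) - 1034 = 33*(-161) - 1034 = -5313 - 1034 = -6347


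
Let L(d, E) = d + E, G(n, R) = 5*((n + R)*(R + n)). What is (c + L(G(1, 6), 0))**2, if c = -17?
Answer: 51984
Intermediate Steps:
G(n, R) = 5*(R + n)**2 (G(n, R) = 5*((R + n)*(R + n)) = 5*(R + n)**2)
L(d, E) = E + d
(c + L(G(1, 6), 0))**2 = (-17 + (0 + 5*(6 + 1)**2))**2 = (-17 + (0 + 5*7**2))**2 = (-17 + (0 + 5*49))**2 = (-17 + (0 + 245))**2 = (-17 + 245)**2 = 228**2 = 51984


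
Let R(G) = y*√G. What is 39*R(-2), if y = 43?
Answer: 1677*I*√2 ≈ 2371.6*I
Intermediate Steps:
R(G) = 43*√G
39*R(-2) = 39*(43*√(-2)) = 39*(43*(I*√2)) = 39*(43*I*√2) = 1677*I*√2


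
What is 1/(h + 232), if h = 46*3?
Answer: 1/370 ≈ 0.0027027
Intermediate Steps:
h = 138
1/(h + 232) = 1/(138 + 232) = 1/370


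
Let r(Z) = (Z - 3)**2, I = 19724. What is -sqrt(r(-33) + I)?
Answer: -2*sqrt(5255) ≈ -144.98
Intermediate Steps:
r(Z) = (-3 + Z)**2
-sqrt(r(-33) + I) = -sqrt((-3 - 33)**2 + 19724) = -sqrt((-36)**2 + 19724) = -sqrt(1296 + 19724) = -sqrt(21020) = -2*sqrt(5255)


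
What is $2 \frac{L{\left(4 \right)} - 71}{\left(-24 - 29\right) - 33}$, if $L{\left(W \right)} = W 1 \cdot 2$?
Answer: $\frac{63}{43} \approx 1.4651$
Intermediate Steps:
$L{\left(W \right)} = 2 W$ ($L{\left(W \right)} = W 2 = 2 W$)
$2 \frac{L{\left(4 \right)} - 71}{\left(-24 - 29\right) - 33} = 2 \frac{2 \cdot 4 - 71}{\left(-24 - 29\right) - 33} = 2 \frac{8 - 71}{\left(-24 - 29\right) - 33} = 2 \left(- \frac{63}{-53 - 33}\right) = 2 \left(- \frac{63}{-86}\right) = 2 \left(\left(-63\right) \left(- \frac{1}{86}\right)\right) = 2 \cdot \frac{63}{86} = \frac{63}{43}$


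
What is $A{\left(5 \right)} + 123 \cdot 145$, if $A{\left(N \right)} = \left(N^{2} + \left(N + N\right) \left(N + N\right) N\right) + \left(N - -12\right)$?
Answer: $18377$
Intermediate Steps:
$A{\left(N \right)} = 12 + N + N^{2} + 4 N^{3}$ ($A{\left(N \right)} = \left(N^{2} + 2 N 2 N N\right) + \left(N + 12\right) = \left(N^{2} + 4 N^{2} N\right) + \left(12 + N\right) = \left(N^{2} + 4 N^{3}\right) + \left(12 + N\right) = 12 + N + N^{2} + 4 N^{3}$)
$A{\left(5 \right)} + 123 \cdot 145 = \left(12 + 5 + 5^{2} + 4 \cdot 5^{3}\right) + 123 \cdot 145 = \left(12 + 5 + 25 + 4 \cdot 125\right) + 17835 = \left(12 + 5 + 25 + 500\right) + 17835 = 542 + 17835 = 18377$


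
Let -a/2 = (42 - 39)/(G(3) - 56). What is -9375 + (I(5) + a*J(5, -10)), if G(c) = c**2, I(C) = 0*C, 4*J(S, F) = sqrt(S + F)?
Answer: -9375 + 3*I*sqrt(5)/94 ≈ -9375.0 + 0.071364*I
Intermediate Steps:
J(S, F) = sqrt(F + S)/4 (J(S, F) = sqrt(S + F)/4 = sqrt(F + S)/4)
I(C) = 0
a = 6/47 (a = -2*(42 - 39)/(3**2 - 56) = -6/(9 - 56) = -6/(-47) = -6*(-1)/47 = -2*(-3/47) = 6/47 ≈ 0.12766)
-9375 + (I(5) + a*J(5, -10)) = -9375 + (0 + 6*(sqrt(-10 + 5)/4)/47) = -9375 + (0 + 6*(sqrt(-5)/4)/47) = -9375 + (0 + 6*((I*sqrt(5))/4)/47) = -9375 + (0 + 6*(I*sqrt(5)/4)/47) = -9375 + (0 + 3*I*sqrt(5)/94) = -9375 + 3*I*sqrt(5)/94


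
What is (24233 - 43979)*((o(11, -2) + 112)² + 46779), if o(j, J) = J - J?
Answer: -1171391958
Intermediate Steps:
o(j, J) = 0
(24233 - 43979)*((o(11, -2) + 112)² + 46779) = (24233 - 43979)*((0 + 112)² + 46779) = -19746*(112² + 46779) = -19746*(12544 + 46779) = -19746*59323 = -1171391958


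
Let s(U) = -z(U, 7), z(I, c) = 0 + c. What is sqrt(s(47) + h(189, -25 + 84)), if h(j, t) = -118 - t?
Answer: 2*I*sqrt(46) ≈ 13.565*I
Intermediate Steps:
z(I, c) = c
s(U) = -7 (s(U) = -1*7 = -7)
sqrt(s(47) + h(189, -25 + 84)) = sqrt(-7 + (-118 - (-25 + 84))) = sqrt(-7 + (-118 - 1*59)) = sqrt(-7 + (-118 - 59)) = sqrt(-7 - 177) = sqrt(-184) = 2*I*sqrt(46)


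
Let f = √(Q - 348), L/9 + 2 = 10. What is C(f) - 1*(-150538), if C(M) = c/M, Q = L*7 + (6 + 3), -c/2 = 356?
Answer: 150538 - 712*√165/165 ≈ 1.5048e+5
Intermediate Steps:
L = 72 (L = -18 + 9*10 = -18 + 90 = 72)
c = -712 (c = -2*356 = -712)
Q = 513 (Q = 72*7 + (6 + 3) = 504 + 9 = 513)
f = √165 (f = √(513 - 348) = √165 ≈ 12.845)
C(M) = -712/M
C(f) - 1*(-150538) = -712*√165/165 - 1*(-150538) = -712*√165/165 + 150538 = 150538 - 712*√165/165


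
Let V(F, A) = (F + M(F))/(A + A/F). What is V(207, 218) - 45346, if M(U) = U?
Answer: -1028041663/22672 ≈ -45344.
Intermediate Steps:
V(F, A) = 2*F/(A + A/F) (V(F, A) = (F + F)/(A + A/F) = (2*F)/(A + A/F) = 2*F/(A + A/F))
V(207, 218) - 45346 = 2*207**2/(218*(1 + 207)) - 45346 = 2*(1/218)*42849/208 - 45346 = 2*(1/218)*42849*(1/208) - 45346 = 42849/22672 - 45346 = -1028041663/22672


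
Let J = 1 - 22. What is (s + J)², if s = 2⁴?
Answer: 25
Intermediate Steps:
J = -21
s = 16
(s + J)² = (16 - 21)² = (-5)² = 25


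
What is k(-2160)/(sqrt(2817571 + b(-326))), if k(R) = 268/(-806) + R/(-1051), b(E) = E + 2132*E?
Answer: 729646*sqrt(2122213)/898869682789 ≈ 0.0011825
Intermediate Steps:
b(E) = 2133*E
k(R) = -134/403 - R/1051 (k(R) = 268*(-1/806) + R*(-1/1051) = -134/403 - R/1051)
k(-2160)/(sqrt(2817571 + b(-326))) = (-134/403 - 1/1051*(-2160))/(sqrt(2817571 + 2133*(-326))) = (-134/403 + 2160/1051)/(sqrt(2817571 - 695358)) = 729646/(423553*(sqrt(2122213))) = 729646*(sqrt(2122213)/2122213)/423553 = 729646*sqrt(2122213)/898869682789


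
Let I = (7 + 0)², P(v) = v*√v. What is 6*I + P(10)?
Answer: 294 + 10*√10 ≈ 325.62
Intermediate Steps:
P(v) = v^(3/2)
I = 49 (I = 7² = 49)
6*I + P(10) = 6*49 + 10^(3/2) = 294 + 10*√10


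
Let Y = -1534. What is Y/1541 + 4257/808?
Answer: 5320565/1245128 ≈ 4.2731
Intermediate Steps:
Y/1541 + 4257/808 = -1534/1541 + 4257/808 = 5320565/1245128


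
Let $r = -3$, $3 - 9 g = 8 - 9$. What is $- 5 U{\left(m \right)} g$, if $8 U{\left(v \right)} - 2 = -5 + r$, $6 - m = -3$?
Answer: $\frac{5}{3} \approx 1.6667$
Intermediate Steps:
$g = \frac{4}{9}$ ($g = \frac{1}{3} - \frac{8 - 9}{9} = \frac{1}{3} - - \frac{1}{9} = \frac{1}{3} + \frac{1}{9} = \frac{4}{9} \approx 0.44444$)
$m = 9$ ($m = 6 - -3 = 6 + 3 = 9$)
$U{\left(v \right)} = - \frac{3}{4}$ ($U{\left(v \right)} = \frac{1}{4} + \frac{-5 - 3}{8} = \frac{1}{4} + \frac{1}{8} \left(-8\right) = \frac{1}{4} - 1 = - \frac{3}{4}$)
$- 5 U{\left(m \right)} g = \left(-5\right) \left(- \frac{3}{4}\right) \frac{4}{9} = \frac{15}{4} \cdot \frac{4}{9} = \frac{5}{3}$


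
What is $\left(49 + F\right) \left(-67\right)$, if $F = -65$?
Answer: $1072$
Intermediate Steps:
$\left(49 + F\right) \left(-67\right) = \left(49 - 65\right) \left(-67\right) = \left(-16\right) \left(-67\right) = 1072$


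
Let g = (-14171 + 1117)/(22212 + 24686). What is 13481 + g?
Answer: 316109442/23449 ≈ 13481.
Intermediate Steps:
g = -6527/23449 (g = -13054/46898 = -13054*1/46898 = -6527/23449 ≈ -0.27835)
13481 + g = 13481 - 6527/23449 = 316109442/23449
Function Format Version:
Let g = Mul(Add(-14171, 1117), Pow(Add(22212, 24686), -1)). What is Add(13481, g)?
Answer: Rational(316109442, 23449) ≈ 13481.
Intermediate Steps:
g = Rational(-6527, 23449) (g = Mul(-13054, Pow(46898, -1)) = Mul(-13054, Rational(1, 46898)) = Rational(-6527, 23449) ≈ -0.27835)
Add(13481, g) = Add(13481, Rational(-6527, 23449)) = Rational(316109442, 23449)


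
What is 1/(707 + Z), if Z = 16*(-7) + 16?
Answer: 1/611 ≈ 0.0016367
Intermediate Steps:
Z = -96 (Z = -112 + 16 = -96)
1/(707 + Z) = 1/(707 - 96) = 1/611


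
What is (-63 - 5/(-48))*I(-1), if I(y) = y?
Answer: 3019/48 ≈ 62.896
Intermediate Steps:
(-63 - 5/(-48))*I(-1) = (-63 - 5/(-48))*(-1) = (-63 - 5*(-1/48))*(-1) = (-63 + 5/48)*(-1) = -3019/48*(-1) = 3019/48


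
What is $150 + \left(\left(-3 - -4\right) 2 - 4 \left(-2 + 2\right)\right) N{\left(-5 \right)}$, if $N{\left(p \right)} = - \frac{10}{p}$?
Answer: $154$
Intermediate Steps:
$150 + \left(\left(-3 - -4\right) 2 - 4 \left(-2 + 2\right)\right) N{\left(-5 \right)} = 150 + \left(\left(-3 - -4\right) 2 - 4 \left(-2 + 2\right)\right) \left(- \frac{10}{-5}\right) = 150 + \left(\left(-3 + 4\right) 2 - 0\right) \left(\left(-10\right) \left(- \frac{1}{5}\right)\right) = 150 + \left(1 \cdot 2 + 0\right) 2 = 150 + \left(2 + 0\right) 2 = 150 + 2 \cdot 2 = 150 + 4 = 154$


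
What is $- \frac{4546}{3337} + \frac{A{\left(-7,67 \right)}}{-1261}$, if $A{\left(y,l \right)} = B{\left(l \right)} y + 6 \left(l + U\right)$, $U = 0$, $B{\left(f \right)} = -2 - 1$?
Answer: $- \frac{7144057}{4207957} \approx -1.6978$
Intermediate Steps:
$B{\left(f \right)} = -3$
$A{\left(y,l \right)} = - 3 y + 6 l$ ($A{\left(y,l \right)} = - 3 y + 6 \left(l + 0\right) = - 3 y + 6 l$)
$- \frac{4546}{3337} + \frac{A{\left(-7,67 \right)}}{-1261} = - \frac{4546}{3337} + \frac{\left(-3\right) \left(-7\right) + 6 \cdot 67}{-1261} = \left(-4546\right) \frac{1}{3337} + \left(21 + 402\right) \left(- \frac{1}{1261}\right) = - \frac{4546}{3337} + 423 \left(- \frac{1}{1261}\right) = - \frac{4546}{3337} - \frac{423}{1261} = - \frac{7144057}{4207957}$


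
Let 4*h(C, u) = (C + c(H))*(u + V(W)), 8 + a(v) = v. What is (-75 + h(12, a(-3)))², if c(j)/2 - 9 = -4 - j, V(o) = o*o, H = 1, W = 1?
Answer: 15625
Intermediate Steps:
V(o) = o²
a(v) = -8 + v
c(j) = 10 - 2*j (c(j) = 18 + 2*(-4 - j) = 18 + (-8 - 2*j) = 10 - 2*j)
h(C, u) = (1 + u)*(8 + C)/4 (h(C, u) = ((C + (10 - 2*1))*(u + 1²))/4 = ((C + (10 - 2))*(u + 1))/4 = ((C + 8)*(1 + u))/4 = ((8 + C)*(1 + u))/4 = ((1 + u)*(8 + C))/4 = (1 + u)*(8 + C)/4)
(-75 + h(12, a(-3)))² = (-75 + (2 + 2*(-8 - 3) + (¼)*12 + (¼)*12*(-8 - 3)))² = (-75 + (2 + 2*(-11) + 3 + (¼)*12*(-11)))² = (-75 + (2 - 22 + 3 - 33))² = (-75 - 50)² = (-125)² = 15625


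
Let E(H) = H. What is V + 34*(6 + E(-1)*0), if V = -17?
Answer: 187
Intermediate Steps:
V + 34*(6 + E(-1)*0) = -17 + 34*(6 - 1*0) = -17 + 34*(6 + 0) = -17 + 34*6 = -17 + 204 = 187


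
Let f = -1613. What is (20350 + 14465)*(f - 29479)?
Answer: -1082467980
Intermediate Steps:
(20350 + 14465)*(f - 29479) = (20350 + 14465)*(-1613 - 29479) = 34815*(-31092) = -1082467980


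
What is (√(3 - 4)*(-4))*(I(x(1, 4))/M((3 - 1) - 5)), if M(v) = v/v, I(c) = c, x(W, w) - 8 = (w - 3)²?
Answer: -36*I ≈ -36.0*I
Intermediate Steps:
x(W, w) = 8 + (-3 + w)² (x(W, w) = 8 + (w - 3)² = 8 + (-3 + w)²)
M(v) = 1
(√(3 - 4)*(-4))*(I(x(1, 4))/M((3 - 1) - 5)) = (√(3 - 4)*(-4))*((8 + (-3 + 4)²)/1) = (√(-1)*(-4))*((8 + 1²)*1) = (I*(-4))*((8 + 1)*1) = (-4*I)*(9*1) = -4*I*9 = -36*I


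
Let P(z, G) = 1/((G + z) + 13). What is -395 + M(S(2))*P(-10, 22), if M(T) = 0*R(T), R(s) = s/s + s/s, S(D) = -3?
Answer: -395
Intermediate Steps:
R(s) = 2 (R(s) = 1 + 1 = 2)
M(T) = 0 (M(T) = 0*2 = 0)
P(z, G) = 1/(13 + G + z)
-395 + M(S(2))*P(-10, 22) = -395 + 0/(13 + 22 - 10) = -395 + 0/25 = -395 + 0*(1/25) = -395 + 0 = -395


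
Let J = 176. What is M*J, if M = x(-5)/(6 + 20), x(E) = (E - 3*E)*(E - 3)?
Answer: -7040/13 ≈ -541.54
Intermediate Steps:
x(E) = -2*E*(-3 + E) (x(E) = (-2*E)*(-3 + E) = -2*E*(-3 + E))
M = -40/13 (M = (2*(-5)*(3 - 1*(-5)))/(6 + 20) = (2*(-5)*(3 + 5))/26 = (2*(-5)*8)/26 = (1/26)*(-80) = -40/13 ≈ -3.0769)
M*J = -40/13*176 = -7040/13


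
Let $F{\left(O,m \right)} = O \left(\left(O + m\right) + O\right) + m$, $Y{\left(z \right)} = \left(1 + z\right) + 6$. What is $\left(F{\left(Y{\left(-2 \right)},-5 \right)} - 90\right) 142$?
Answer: $-9940$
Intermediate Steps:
$Y{\left(z \right)} = 7 + z$
$F{\left(O,m \right)} = m + O \left(m + 2 O\right)$ ($F{\left(O,m \right)} = O \left(m + 2 O\right) + m = m + O \left(m + 2 O\right)$)
$\left(F{\left(Y{\left(-2 \right)},-5 \right)} - 90\right) 142 = \left(\left(-5 + 2 \left(7 - 2\right)^{2} + \left(7 - 2\right) \left(-5\right)\right) - 90\right) 142 = \left(\left(-5 + 2 \cdot 5^{2} + 5 \left(-5\right)\right) - 90\right) 142 = \left(\left(-5 + 2 \cdot 25 - 25\right) - 90\right) 142 = \left(\left(-5 + 50 - 25\right) - 90\right) 142 = \left(20 - 90\right) 142 = \left(-70\right) 142 = -9940$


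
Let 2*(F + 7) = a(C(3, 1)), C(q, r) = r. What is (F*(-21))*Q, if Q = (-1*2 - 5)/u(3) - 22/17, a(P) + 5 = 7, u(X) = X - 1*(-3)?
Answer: -5271/17 ≈ -310.06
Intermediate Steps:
u(X) = 3 + X (u(X) = X + 3 = 3 + X)
a(P) = 2 (a(P) = -5 + 7 = 2)
F = -6 (F = -7 + (½)*2 = -7 + 1 = -6)
Q = -251/102 (Q = (-1*2 - 5)/(3 + 3) - 22/17 = (-2 - 5)/6 - 22*1/17 = -7*⅙ - 22/17 = -7/6 - 22/17 = -251/102 ≈ -2.4608)
(F*(-21))*Q = -6*(-21)*(-251/102) = 126*(-251/102) = -5271/17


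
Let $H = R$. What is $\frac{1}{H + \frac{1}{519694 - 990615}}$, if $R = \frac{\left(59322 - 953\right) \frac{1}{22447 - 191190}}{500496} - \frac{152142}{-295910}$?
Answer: $\frac{5884425661763831321040}{3025458375998748911413} \approx 1.945$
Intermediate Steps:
$R = \frac{6424582619096093}{12495568602300240}$ ($R = \frac{58369}{-168743} \cdot \frac{1}{500496} - - \frac{76071}{147955} = 58369 \left(- \frac{1}{168743}\right) \frac{1}{500496} + \frac{76071}{147955} = \left(- \frac{58369}{168743}\right) \frac{1}{500496} + \frac{76071}{147955} = - \frac{58369}{84455196528} + \frac{76071}{147955} = \frac{6424582619096093}{12495568602300240} \approx 0.51415$)
$H = \frac{6424582619096093}{12495568602300240} \approx 0.51415$
$\frac{1}{H + \frac{1}{519694 - 990615}} = \frac{1}{\frac{6424582619096093}{12495568602300240} + \frac{1}{519694 - 990615}} = \frac{1}{\frac{6424582619096093}{12495568602300240} + \frac{1}{-470921}} = \frac{1}{\frac{6424582619096093}{12495568602300240} - \frac{1}{470921}} = \frac{1}{\frac{3025458375998748911413}{5884425661763831321040}} = \frac{5884425661763831321040}{3025458375998748911413}$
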